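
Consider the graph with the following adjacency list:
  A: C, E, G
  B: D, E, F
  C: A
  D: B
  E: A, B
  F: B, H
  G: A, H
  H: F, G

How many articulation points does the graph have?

2

Removing A increases the component count from 1 to 2, so A is a cut vertex.
Removing B increases the component count from 1 to 2, so B is a cut vertex.
By contrast removing H leaves 1 component; it is not a cut vertex. No other vertex is a cut vertex either.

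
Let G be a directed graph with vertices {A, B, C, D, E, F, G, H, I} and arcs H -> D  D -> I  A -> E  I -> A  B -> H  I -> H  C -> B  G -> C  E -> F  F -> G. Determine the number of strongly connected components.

{A, B, C, D, E, F, G, H, I} are all mutually reachable — one SCC of size 9.
That gives 1 strongly connected component.

1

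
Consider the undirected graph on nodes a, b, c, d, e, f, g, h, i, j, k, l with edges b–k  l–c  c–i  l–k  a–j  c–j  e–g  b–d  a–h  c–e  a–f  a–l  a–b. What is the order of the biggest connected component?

Starting from a we can reach a, b, c, d, e, f, g, h, i, j, k, l. That is one component of size 12.
The largest has 12 vertices.

12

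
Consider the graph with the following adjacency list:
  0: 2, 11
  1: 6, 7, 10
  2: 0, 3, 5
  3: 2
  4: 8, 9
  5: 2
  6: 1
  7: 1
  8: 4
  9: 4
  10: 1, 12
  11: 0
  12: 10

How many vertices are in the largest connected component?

5

Starting from 4 we can reach 4, 8, 9. That is one component of size 3.
Starting from 1 we can reach 1, 6, 7, 10, 12. That is one component of size 5.
Starting from 0 we can reach 0, 2, 3, 5, 11. That is one component of size 5.
The largest has 5 vertices.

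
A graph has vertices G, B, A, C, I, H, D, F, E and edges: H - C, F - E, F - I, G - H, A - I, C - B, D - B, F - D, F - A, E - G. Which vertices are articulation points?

F

Removing F increases the component count from 1 to 2, so F is a cut vertex.
By contrast removing D leaves 1 component; it is not a cut vertex. No other vertex is a cut vertex either.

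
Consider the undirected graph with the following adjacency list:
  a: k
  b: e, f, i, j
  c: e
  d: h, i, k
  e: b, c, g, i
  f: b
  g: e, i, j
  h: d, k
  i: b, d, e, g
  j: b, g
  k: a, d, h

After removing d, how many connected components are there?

With d gone, the remaining components are: {a, h, k}; {b, c, e, f, g, i, j}.
That is 2 components.

2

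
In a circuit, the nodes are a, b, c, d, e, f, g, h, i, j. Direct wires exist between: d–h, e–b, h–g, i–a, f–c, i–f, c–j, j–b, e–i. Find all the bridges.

The edges on the cycle e-i-f-c-j-b-e are not bridges since each lies on that cycle.
But removing i–a disconnects i from a; removing h–g disconnects h from g; removing h–d disconnects h from d — these are bridges.

a-i, d-h, g-h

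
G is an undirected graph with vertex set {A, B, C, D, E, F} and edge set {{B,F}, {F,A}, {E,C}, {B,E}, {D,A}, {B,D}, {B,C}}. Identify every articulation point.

B

Removing B increases the component count from 1 to 2, so B is a cut vertex.
By contrast removing A leaves 1 component; it is not a cut vertex. No other vertex is a cut vertex either.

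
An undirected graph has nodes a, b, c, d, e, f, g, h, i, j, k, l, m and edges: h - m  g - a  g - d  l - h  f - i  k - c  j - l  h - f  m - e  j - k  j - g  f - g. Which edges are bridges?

a-g, c-k, d-g, e-m, f-i, h-m, j-k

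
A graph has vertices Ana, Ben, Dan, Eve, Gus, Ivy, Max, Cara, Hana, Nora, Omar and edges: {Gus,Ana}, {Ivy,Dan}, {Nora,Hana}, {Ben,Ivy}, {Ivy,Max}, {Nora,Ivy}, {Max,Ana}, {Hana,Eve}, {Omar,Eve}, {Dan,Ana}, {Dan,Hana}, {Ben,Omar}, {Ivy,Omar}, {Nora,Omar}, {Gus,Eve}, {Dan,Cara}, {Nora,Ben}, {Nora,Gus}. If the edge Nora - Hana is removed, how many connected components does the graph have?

Nora and Hana are still connected via Nora-Ivy-Dan-Hana, so the component count stays at 1.

1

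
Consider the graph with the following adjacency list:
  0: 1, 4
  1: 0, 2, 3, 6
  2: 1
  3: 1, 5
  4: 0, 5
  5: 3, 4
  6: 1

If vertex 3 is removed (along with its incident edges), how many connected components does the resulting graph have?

With 3 gone, the remaining components are: {0, 1, 2, 4, 5, 6}.
That is 1 component.

1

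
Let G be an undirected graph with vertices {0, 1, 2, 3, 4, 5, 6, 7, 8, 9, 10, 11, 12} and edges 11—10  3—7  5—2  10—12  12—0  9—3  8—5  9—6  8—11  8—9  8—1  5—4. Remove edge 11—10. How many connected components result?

Before removal there is 1 component.
11—10 is a bridge — removing it separates 11's side from 10's side.
After removal: 2 components.

2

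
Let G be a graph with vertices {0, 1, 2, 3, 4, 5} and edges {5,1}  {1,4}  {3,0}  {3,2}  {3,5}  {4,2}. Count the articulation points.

Removing 3 increases the component count from 1 to 2, so 3 is a cut vertex.
By contrast removing 0 leaves 1 component; it is not a cut vertex. No other vertex is a cut vertex either.

1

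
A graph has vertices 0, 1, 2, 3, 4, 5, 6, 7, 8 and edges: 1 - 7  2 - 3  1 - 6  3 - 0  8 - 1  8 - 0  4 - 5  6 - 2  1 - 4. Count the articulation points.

Removing 1 increases the component count from 1 to 3, so 1 is a cut vertex.
Removing 4 increases the component count from 1 to 2, so 4 is a cut vertex.
By contrast removing 0 leaves 1 component; it is not a cut vertex. No other vertex is a cut vertex either.

2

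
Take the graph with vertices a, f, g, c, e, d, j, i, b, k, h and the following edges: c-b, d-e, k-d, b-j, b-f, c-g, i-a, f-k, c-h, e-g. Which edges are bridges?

The edges on the cycle c-b-f-k-d-e-g-c are not bridges since each lies on that cycle.
But removing c-h disconnects c from h; removing j-b disconnects j from b; removing i-a disconnects i from a — these are bridges.

a-i, b-j, c-h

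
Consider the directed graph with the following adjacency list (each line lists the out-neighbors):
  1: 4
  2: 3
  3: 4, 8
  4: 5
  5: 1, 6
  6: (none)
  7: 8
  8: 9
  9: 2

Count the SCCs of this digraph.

{2, 3, 8, 9} are all mutually reachable — one SCC of size 4.
{1, 4, 5} are all mutually reachable — one SCC of size 3.
{7} is an SCC by itself.
{6} is an SCC by itself.
That gives 4 strongly connected components.

4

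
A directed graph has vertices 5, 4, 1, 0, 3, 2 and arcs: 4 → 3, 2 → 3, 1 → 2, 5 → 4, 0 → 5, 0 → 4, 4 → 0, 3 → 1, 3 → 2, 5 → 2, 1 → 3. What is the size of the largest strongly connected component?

3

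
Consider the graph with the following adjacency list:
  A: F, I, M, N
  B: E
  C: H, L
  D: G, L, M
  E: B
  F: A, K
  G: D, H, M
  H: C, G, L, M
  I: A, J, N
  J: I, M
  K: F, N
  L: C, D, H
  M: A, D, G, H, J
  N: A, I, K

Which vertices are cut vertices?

M

Removing M increases the component count from 2 to 3, so M is a cut vertex.
By contrast removing F leaves 2 components; it is not a cut vertex. No other vertex is a cut vertex either.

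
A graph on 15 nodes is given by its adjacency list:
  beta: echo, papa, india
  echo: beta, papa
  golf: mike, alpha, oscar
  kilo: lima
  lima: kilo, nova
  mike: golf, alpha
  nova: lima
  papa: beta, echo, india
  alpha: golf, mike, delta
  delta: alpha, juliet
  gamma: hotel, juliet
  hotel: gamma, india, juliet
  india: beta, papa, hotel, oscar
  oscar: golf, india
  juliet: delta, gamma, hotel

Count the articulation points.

Removing lima increases the component count from 2 to 3, so lima is a cut vertex.
Removing india increases the component count from 2 to 3, so india is a cut vertex.
By contrast removing alpha leaves 2 components; it is not a cut vertex. No other vertex is a cut vertex either.

2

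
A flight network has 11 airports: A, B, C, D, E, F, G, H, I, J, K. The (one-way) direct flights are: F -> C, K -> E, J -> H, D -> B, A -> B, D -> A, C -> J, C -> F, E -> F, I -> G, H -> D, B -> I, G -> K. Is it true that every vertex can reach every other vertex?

From G we can reach every vertex (A, B, C, D, E, F, G, H, I, J, K), and every vertex can reach G (A, B, C, D, E, F, G, H, I, J, K). So the whole graph is one strongly connected component.

Yes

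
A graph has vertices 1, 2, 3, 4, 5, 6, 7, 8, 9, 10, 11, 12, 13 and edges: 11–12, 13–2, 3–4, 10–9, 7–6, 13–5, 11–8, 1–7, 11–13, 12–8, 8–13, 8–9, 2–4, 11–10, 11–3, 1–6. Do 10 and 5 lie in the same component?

From 10 we can reach 2, 3, 4, 5, 8, 9, 10, 11, 12, 13, which includes 5.

Yes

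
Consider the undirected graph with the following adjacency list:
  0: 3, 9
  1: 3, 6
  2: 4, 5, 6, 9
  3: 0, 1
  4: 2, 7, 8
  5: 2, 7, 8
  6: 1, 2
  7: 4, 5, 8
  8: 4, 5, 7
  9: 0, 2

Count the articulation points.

Removing 2 increases the component count from 1 to 2, so 2 is a cut vertex.
By contrast removing 4 leaves 1 component; it is not a cut vertex. No other vertex is a cut vertex either.

1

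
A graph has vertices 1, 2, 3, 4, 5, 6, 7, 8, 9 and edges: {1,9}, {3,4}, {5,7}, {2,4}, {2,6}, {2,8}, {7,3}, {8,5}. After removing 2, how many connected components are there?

3

With 2 gone, the remaining components are: {6}; {1, 9}; {3, 4, 5, 7, 8}.
That is 3 components.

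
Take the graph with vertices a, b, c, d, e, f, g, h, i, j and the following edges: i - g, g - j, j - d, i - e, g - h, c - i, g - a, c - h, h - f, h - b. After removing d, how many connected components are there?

With d gone, the remaining components are: {a, b, c, e, f, g, h, i, j}.
That is 1 component.

1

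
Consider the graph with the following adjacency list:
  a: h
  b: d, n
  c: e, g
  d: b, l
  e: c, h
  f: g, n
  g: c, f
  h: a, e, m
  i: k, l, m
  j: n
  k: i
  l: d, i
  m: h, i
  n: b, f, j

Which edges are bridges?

a-h, i-k, j-n

The edges on the cycle b-d-l-i-m-h-e-c-g-f-n-b are not bridges since each lies on that cycle.
But removing a-h disconnects a from h; removing n-j disconnects n from j; removing i-k disconnects i from k — these are bridges.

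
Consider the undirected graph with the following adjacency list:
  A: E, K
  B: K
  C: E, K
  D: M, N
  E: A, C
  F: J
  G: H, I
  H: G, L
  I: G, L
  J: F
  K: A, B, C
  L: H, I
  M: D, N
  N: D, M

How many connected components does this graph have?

Starting from F we can reach F, J. That is one component of size 2.
Starting from D we can reach D, M, N. That is one component of size 3.
Starting from G we can reach G, H, I, L. That is one component of size 4.
Starting from A we can reach A, B, C, E, K. That is one component of size 5.
Total: 4 components.

4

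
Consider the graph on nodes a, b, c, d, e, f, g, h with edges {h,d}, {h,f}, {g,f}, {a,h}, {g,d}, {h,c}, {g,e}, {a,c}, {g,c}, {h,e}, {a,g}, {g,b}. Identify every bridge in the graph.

b-g

The edges on the cycle a-g-d-h-a are not bridges since each lies on that cycle.
But removing g—b disconnects g from b — this is a bridge.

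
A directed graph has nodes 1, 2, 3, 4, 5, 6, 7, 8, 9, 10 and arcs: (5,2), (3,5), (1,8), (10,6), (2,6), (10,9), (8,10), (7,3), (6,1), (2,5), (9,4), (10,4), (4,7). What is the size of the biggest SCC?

{1, 2, 3, 4, 5, 6, 7, 8, 9, 10} are all mutually reachable — one SCC of size 10.
The largest has 10 vertices.

10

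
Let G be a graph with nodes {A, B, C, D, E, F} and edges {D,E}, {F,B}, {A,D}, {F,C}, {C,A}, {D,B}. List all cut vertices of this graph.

D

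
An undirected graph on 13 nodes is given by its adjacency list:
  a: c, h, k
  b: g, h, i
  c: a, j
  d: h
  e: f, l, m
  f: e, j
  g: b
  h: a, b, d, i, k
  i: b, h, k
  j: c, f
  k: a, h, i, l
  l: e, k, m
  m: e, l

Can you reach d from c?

Yes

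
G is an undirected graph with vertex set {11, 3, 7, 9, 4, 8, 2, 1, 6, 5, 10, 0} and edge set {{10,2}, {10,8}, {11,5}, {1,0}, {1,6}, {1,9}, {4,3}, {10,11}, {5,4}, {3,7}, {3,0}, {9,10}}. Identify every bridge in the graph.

1-6, 10-2, 10-8, 3-7

The edges on the cycle 1-9-10-11-5-4-3-0-1 are not bridges since each lies on that cycle.
But removing 8—10 disconnects 8 from 10; removing 7—3 disconnects 7 from 3; removing 1—6 disconnects 1 from 6; removing 2—10 disconnects 2 from 10 — these are bridges.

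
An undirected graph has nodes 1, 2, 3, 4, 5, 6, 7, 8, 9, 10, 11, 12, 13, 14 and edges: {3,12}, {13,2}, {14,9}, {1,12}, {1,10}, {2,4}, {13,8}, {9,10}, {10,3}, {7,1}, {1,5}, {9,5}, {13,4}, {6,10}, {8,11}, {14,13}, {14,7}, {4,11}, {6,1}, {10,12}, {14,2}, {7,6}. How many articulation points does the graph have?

Removing 14 increases the component count from 1 to 2, so 14 is a cut vertex.
By contrast removing 7 leaves 1 component; it is not a cut vertex. No other vertex is a cut vertex either.

1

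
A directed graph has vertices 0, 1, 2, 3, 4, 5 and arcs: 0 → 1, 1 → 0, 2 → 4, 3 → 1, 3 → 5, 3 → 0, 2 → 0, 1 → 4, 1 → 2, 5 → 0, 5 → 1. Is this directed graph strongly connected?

No

There is no directed path from 1 to 3, so the graph is not strongly connected.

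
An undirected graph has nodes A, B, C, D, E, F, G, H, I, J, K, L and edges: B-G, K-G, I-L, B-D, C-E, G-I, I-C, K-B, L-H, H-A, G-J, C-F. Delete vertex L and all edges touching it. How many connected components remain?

With L gone, the remaining components are: {A, H}; {B, C, D, E, F, G, I, J, K}.
That is 2 components.

2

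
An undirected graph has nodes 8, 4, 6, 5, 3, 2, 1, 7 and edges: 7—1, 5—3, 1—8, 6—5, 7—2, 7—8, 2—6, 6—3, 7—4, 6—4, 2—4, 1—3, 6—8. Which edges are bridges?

The edges on the cycle 6-5-3-6 are not bridges since each lies on that cycle.
Every edge lies on some cycle, so there are no bridges.

none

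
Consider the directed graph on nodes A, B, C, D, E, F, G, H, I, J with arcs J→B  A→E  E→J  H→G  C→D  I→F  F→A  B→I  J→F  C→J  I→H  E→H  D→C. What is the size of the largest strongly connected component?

6

{A, B, E, F, I, J} are all mutually reachable — one SCC of size 6.
{C, D} are all mutually reachable — one SCC of size 2.
{H} is an SCC by itself.
{G} is an SCC by itself.
The largest has 6 vertices.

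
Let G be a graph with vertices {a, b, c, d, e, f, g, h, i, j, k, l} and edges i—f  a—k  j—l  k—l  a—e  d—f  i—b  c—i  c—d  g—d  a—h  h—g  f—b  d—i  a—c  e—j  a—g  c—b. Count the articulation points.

1

Removing a increases the component count from 1 to 2, so a is a cut vertex.
By contrast removing d leaves 1 component; it is not a cut vertex. No other vertex is a cut vertex either.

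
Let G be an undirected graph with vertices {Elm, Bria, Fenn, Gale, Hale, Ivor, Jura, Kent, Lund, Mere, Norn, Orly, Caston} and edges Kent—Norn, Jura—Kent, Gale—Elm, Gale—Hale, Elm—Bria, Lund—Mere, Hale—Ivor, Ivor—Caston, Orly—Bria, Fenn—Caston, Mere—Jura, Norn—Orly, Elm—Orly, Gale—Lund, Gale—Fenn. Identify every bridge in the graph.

none

The edges on the cycle Gale-Hale-Ivor-Caston-Fenn-Gale are not bridges since each lies on that cycle.
Every edge lies on some cycle, so there are no bridges.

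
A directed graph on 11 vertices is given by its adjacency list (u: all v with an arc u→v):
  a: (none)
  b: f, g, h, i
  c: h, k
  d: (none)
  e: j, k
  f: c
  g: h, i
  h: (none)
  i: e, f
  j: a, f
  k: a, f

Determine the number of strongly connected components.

{c, f, k} are all mutually reachable — one SCC of size 3.
{g} is an SCC by itself.
{j} is an SCC by itself.
{i} is an SCC by itself.
{b} is an SCC by itself.
(and 4 more singleton SCCs)
That gives 9 strongly connected components.

9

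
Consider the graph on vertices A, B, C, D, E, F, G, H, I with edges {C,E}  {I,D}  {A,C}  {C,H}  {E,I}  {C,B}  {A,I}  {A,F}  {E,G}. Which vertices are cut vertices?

Removing A increases the component count from 1 to 2, so A is a cut vertex.
Removing C increases the component count from 1 to 3, so C is a cut vertex.
Removing E increases the component count from 1 to 2, so E is a cut vertex.
Likewise I is a cut vertex.
By contrast removing G leaves 1 component; it is not a cut vertex. No other vertex is a cut vertex either.

A, C, E, I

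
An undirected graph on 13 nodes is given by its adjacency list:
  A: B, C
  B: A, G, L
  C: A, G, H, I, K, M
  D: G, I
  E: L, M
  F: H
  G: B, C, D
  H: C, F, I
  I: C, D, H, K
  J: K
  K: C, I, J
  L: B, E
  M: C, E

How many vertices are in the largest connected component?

Starting from A we can reach A, B, C, D, E, F, G, H, I, J, K, L, M. That is one component of size 13.
The largest has 13 vertices.

13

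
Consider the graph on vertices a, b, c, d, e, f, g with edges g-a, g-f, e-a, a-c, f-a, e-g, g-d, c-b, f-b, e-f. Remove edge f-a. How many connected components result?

1

f and a are still connected via f-e-a, so the component count stays at 1.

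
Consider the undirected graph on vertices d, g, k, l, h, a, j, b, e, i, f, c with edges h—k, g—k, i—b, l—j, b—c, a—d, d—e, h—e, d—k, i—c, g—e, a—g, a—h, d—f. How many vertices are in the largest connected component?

Starting from j we can reach j, l. That is one component of size 2.
Starting from b we can reach b, c, i. That is one component of size 3.
Starting from a we can reach a, d, e, f, g, h, k. That is one component of size 7.
The largest has 7 vertices.

7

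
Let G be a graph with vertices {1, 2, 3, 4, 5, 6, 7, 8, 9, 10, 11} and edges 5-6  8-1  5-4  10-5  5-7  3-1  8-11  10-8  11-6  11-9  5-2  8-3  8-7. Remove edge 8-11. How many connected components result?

8 and 11 are still connected via 8-10-5-6-11, so the component count stays at 1.

1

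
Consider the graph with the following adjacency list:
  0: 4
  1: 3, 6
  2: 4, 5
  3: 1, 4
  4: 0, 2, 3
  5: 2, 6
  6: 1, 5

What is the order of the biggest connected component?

7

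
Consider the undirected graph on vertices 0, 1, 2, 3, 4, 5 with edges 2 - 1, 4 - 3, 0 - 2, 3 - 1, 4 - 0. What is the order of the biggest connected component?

5

5 is isolated — a component by itself.
Starting from 0 we can reach 0, 1, 2, 3, 4. That is one component of size 5.
The largest has 5 vertices.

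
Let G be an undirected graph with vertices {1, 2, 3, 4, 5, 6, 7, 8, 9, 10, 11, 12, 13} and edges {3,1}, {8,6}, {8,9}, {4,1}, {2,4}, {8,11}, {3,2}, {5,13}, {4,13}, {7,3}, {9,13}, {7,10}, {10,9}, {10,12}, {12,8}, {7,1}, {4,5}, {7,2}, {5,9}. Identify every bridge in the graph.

The edges on the cycle 7-10-12-8-9-13-5-4-2-3-7 are not bridges since each lies on that cycle.
But removing 6–8 disconnects 6 from 8; removing 11–8 disconnects 11 from 8 — these are bridges.

11-8, 6-8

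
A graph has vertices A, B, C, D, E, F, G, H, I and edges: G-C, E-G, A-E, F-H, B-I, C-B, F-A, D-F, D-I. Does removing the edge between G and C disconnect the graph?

No

After removing G-C, the path G-E-A-F-D-I-B-C still connects them, so the edge is not a bridge.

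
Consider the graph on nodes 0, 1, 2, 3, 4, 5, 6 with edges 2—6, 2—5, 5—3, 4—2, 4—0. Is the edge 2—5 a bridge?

Yes

Removing 2—5 leaves no path between 2 and 5: the component count goes from 2 to 3. So it is a bridge.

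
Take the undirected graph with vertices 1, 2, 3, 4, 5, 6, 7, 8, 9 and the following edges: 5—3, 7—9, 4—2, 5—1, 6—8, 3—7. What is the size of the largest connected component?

5

Starting from 2 we can reach 2, 4. That is one component of size 2.
Starting from 6 we can reach 6, 8. That is one component of size 2.
Starting from 1 we can reach 1, 3, 5, 7, 9. That is one component of size 5.
The largest has 5 vertices.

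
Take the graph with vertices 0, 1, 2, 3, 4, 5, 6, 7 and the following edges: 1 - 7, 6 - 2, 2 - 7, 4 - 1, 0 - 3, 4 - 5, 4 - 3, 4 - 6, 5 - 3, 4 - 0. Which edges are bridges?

none

The edges on the cycle 4-0-3-4 are not bridges since each lies on that cycle.
Every edge lies on some cycle, so there are no bridges.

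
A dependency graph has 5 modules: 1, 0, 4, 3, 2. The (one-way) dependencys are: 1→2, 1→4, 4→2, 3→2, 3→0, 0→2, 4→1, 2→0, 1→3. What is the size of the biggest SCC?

{0, 2} are all mutually reachable — one SCC of size 2.
{1, 4} are all mutually reachable — one SCC of size 2.
{3} is an SCC by itself.
The largest has 2 vertices.

2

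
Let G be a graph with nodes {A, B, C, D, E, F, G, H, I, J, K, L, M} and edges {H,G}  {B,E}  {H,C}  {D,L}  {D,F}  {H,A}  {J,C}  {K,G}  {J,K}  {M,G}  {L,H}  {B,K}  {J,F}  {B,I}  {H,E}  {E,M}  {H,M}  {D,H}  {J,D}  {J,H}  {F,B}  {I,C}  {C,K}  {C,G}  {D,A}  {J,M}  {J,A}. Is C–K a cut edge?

No

After removing C–K, the path C-J-K still connects them, so the edge is not a bridge.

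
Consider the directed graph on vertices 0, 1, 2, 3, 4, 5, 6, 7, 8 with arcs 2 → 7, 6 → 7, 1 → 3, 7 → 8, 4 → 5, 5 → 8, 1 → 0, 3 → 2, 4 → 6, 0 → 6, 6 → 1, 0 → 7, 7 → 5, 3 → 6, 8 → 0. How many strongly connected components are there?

{0, 1, 2, 3, 5, 6, 7, 8} are all mutually reachable — one SCC of size 8.
{4} is an SCC by itself.
That gives 2 strongly connected components.

2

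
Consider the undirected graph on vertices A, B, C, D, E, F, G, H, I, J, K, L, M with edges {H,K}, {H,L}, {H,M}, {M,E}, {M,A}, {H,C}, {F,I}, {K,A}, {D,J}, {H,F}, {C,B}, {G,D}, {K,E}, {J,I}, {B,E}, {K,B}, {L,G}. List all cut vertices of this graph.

Removing H increases the component count from 1 to 2, so H is a cut vertex.
By contrast removing J leaves 1 component; it is not a cut vertex. No other vertex is a cut vertex either.

H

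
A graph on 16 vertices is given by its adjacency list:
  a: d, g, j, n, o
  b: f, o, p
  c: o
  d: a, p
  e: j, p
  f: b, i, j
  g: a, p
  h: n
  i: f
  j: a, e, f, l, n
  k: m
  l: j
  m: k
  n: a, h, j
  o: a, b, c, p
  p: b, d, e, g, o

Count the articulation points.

4

Removing f increases the component count from 2 to 3, so f is a cut vertex.
Removing j increases the component count from 2 to 3, so j is a cut vertex.
Removing n increases the component count from 2 to 3, so n is a cut vertex.
Likewise o is a cut vertex.
By contrast removing h leaves 2 components; it is not a cut vertex. No other vertex is a cut vertex either.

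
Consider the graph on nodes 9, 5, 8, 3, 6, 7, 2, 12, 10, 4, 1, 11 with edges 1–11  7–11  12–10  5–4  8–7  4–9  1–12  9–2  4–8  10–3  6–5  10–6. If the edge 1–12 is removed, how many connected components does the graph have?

1 and 12 are still connected via 1-11-7-8-4-5-6-10-12, so the component count stays at 1.

1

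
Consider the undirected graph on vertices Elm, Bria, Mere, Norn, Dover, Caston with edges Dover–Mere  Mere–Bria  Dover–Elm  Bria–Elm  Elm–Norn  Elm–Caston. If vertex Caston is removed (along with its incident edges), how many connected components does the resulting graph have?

With Caston gone, the remaining components are: {Elm, Bria, Mere, Norn, Dover}.
That is 1 component.

1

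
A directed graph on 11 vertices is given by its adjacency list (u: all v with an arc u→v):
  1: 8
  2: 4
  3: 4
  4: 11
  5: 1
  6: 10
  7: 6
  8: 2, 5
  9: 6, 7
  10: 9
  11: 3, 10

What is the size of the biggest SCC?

4

{6, 7, 9, 10} are all mutually reachable — one SCC of size 4.
{3, 4, 11} are all mutually reachable — one SCC of size 3.
{1, 5, 8} are all mutually reachable — one SCC of size 3.
{2} is an SCC by itself.
The largest has 4 vertices.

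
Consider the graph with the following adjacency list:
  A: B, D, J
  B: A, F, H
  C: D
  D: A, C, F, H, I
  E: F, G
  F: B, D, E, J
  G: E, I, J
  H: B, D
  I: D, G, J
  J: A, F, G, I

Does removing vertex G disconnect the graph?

No

Deleting G leaves 1 component (was 1) (its neighbors E, I, J remain connected to each other), so G is not a cut vertex.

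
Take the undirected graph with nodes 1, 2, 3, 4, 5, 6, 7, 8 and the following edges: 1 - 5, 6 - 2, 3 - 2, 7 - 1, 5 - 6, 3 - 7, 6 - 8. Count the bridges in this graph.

The edges on the cycle 3-7-1-5-6-2-3 are not bridges since each lies on that cycle.
But removing 6 - 8 disconnects 6 from 8 — this is a bridge.

1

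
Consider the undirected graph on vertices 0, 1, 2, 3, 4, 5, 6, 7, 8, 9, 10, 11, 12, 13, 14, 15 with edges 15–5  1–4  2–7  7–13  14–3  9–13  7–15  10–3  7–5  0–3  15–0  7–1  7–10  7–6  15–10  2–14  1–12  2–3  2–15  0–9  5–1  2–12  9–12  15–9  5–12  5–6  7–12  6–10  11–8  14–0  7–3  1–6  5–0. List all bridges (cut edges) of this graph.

The edges on the cycle 2-7-13-9-15-2 are not bridges since each lies on that cycle.
But removing 11–8 disconnects 11 from 8; removing 4–1 disconnects 4 from 1 — these are bridges.

1-4, 11-8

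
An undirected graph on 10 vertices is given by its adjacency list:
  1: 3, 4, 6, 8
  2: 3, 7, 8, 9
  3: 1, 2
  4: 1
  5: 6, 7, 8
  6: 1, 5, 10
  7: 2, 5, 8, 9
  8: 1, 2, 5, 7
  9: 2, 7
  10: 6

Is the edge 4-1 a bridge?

Yes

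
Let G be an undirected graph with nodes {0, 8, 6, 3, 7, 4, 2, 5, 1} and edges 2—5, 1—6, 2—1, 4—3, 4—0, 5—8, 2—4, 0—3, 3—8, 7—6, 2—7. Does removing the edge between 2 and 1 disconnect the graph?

No

After removing 2—1, the path 2-7-6-1 still connects them, so the edge is not a bridge.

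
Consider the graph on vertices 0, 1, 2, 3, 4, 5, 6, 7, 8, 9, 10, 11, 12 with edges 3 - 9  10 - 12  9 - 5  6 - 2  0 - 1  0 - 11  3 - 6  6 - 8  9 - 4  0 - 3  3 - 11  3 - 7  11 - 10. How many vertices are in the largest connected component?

13

Starting from 0 we can reach 0, 1, 2, 3, 4, 5, 6, 7, 8, 9, 10, 11, 12. That is one component of size 13.
The largest has 13 vertices.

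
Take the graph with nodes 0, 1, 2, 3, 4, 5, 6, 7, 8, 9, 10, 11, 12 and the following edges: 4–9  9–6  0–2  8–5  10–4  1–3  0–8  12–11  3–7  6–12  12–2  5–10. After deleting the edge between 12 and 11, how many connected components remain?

3

Before removal there are 2 components.
12–11 is a bridge — removing it separates 12's side from 11's side.
After removal: 3 components.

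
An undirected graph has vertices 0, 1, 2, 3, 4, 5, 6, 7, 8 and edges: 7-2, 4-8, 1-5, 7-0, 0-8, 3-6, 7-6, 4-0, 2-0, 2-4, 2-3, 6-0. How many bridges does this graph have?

The edges on the cycle 7-2-3-6-7 are not bridges since each lies on that cycle.
But removing 5-1 disconnects 5 from 1 — this is a bridge.

1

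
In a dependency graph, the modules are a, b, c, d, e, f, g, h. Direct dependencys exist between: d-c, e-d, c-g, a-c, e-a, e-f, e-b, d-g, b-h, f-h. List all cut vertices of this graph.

e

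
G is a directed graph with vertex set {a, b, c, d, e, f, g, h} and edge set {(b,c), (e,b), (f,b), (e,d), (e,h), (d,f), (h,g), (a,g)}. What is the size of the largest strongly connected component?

{e} is an SCC by itself.
{d} is an SCC by itself.
{g} is an SCC by itself.
{f} is an SCC by itself.
{a} is an SCC by itself.
(and 3 more singleton SCCs)
The largest has 1 vertex.

1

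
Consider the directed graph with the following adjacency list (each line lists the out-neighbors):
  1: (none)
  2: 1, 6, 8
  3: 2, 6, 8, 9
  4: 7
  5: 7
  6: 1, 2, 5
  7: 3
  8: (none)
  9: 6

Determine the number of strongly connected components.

{2, 3, 5, 6, 7, 9} are all mutually reachable — one SCC of size 6.
{4} is an SCC by itself.
{8} is an SCC by itself.
{1} is an SCC by itself.
That gives 4 strongly connected components.

4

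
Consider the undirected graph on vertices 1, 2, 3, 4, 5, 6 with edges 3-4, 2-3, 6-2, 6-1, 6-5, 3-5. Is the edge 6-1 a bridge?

Yes

Removing 6-1 leaves no path between 6 and 1: the component count goes from 1 to 2. So it is a bridge.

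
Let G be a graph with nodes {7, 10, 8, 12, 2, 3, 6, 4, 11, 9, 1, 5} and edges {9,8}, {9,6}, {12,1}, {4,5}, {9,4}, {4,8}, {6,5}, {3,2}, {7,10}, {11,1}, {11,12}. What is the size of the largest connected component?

5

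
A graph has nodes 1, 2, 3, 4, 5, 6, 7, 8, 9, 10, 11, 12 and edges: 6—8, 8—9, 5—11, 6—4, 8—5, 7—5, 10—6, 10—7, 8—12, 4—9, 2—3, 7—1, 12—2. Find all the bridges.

1-7, 11-5, 12-2, 12-8, 2-3

The edges on the cycle 6-8-9-4-6 are not bridges since each lies on that cycle.
But removing 11—5 disconnects 11 from 5; removing 7—1 disconnects 7 from 1; removing 12—8 disconnects 12 from 8; removing 2—3 disconnects 2 from 3 — these are bridges.
In total 5 edges are bridges.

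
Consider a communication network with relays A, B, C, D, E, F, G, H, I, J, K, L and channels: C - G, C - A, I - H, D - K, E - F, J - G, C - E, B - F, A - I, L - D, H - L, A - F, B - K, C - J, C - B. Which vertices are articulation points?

Removing C increases the component count from 1 to 2, so C is a cut vertex.
By contrast removing B leaves 1 component; it is not a cut vertex. No other vertex is a cut vertex either.

C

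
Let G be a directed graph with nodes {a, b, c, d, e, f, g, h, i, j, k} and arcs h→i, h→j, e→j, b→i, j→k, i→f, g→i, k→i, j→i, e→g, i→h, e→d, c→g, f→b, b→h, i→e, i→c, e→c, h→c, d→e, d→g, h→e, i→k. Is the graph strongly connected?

There is no directed path from h to a, so the graph is not strongly connected.

No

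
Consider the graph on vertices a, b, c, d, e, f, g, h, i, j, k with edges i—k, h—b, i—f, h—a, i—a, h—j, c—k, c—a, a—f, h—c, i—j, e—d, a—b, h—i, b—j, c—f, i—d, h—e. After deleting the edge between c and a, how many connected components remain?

c and a are still connected via c-h-a, so the component count stays at 2.

2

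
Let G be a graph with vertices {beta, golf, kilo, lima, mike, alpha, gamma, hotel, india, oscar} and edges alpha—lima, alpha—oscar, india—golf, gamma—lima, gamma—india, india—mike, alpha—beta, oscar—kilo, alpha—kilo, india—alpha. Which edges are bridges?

alpha-beta, golf-india, india-mike

The edges on the cycle gamma-india-alpha-lima-gamma are not bridges since each lies on that cycle.
But removing beta—alpha disconnects beta from alpha; removing india—golf disconnects india from golf; removing india—mike disconnects india from mike — these are bridges.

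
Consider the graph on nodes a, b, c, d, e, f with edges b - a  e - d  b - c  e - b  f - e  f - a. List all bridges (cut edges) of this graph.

The edges on the cycle f-e-b-a-f are not bridges since each lies on that cycle.
But removing e - d disconnects e from d; removing b - c disconnects b from c — these are bridges.

b-c, d-e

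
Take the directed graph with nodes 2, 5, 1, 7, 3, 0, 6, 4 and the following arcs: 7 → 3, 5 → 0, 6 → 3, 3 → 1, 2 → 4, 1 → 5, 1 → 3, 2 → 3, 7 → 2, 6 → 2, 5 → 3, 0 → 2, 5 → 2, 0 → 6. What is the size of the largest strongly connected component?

6

{0, 1, 2, 3, 5, 6} are all mutually reachable — one SCC of size 6.
{7} is an SCC by itself.
{4} is an SCC by itself.
The largest has 6 vertices.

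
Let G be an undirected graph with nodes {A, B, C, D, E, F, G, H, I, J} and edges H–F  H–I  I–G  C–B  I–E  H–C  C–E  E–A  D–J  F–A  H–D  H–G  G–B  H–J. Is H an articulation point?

Yes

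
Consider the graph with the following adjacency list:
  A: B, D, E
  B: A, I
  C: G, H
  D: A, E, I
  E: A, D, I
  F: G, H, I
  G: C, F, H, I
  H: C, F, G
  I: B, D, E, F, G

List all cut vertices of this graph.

Removing I increases the component count from 1 to 2, so I is a cut vertex.
By contrast removing G leaves 1 component; it is not a cut vertex. No other vertex is a cut vertex either.

I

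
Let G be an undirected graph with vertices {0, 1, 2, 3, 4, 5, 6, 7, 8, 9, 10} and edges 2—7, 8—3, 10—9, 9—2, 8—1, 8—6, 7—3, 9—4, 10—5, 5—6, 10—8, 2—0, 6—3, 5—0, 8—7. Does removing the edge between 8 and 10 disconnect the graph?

After removing 8—10, the path 8-6-5-10 still connects them, so the edge is not a bridge.

No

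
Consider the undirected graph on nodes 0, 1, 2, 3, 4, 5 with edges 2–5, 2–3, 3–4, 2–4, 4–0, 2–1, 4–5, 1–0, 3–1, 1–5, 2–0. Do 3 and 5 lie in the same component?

Yes

From 3 we can reach 0, 1, 2, 3, 4, 5, which includes 5.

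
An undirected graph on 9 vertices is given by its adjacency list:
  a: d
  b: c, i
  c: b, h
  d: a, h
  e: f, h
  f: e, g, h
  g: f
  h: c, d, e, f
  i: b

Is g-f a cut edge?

Removing g-f leaves no path between g and f: the component count goes from 1 to 2. So it is a bridge.

Yes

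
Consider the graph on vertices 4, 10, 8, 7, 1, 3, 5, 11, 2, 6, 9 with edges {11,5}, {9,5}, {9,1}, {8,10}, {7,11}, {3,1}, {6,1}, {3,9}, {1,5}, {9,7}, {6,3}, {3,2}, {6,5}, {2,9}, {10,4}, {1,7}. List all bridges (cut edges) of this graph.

10-4, 10-8

The edges on the cycle 3-2-9-3 are not bridges since each lies on that cycle.
But removing 8 - 10 disconnects 8 from 10; removing 10 - 4 disconnects 10 from 4 — these are bridges.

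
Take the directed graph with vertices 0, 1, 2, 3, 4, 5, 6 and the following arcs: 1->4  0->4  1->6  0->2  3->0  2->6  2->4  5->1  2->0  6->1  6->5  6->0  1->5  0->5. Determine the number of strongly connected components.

{0, 1, 2, 5, 6} are all mutually reachable — one SCC of size 5.
{4} is an SCC by itself.
{3} is an SCC by itself.
That gives 3 strongly connected components.

3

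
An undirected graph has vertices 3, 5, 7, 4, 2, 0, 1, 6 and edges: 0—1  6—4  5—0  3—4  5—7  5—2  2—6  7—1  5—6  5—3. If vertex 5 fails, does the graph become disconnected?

Deleting 5 raises the number of components from 1 to 2, so 5 is a cut vertex.

Yes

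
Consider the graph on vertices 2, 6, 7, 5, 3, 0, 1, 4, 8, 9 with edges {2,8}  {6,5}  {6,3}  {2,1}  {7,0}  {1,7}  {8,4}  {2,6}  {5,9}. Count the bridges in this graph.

9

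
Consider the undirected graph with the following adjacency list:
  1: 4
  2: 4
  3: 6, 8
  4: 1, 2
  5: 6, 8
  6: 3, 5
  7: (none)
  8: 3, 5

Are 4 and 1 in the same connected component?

From 4 we can reach 1, 2, 4, which includes 1.

Yes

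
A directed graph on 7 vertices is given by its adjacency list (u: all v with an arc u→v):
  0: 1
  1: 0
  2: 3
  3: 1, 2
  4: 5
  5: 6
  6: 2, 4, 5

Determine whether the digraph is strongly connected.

There is no directed path from 2 to 4, so the graph is not strongly connected.

No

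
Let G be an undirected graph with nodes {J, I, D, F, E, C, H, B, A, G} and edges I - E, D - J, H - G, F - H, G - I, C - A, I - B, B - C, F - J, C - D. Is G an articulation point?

Deleting G leaves 1 component (was 1) (its neighbors H, I remain connected to each other), so G is not a cut vertex.

No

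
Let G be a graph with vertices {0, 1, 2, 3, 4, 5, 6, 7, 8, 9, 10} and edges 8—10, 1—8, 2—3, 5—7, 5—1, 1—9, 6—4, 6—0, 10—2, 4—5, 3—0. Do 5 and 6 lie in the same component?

Yes

From 5 we can reach 0, 1, 2, 3, 4, 5, 6, 7, 8, 9, 10, which includes 6.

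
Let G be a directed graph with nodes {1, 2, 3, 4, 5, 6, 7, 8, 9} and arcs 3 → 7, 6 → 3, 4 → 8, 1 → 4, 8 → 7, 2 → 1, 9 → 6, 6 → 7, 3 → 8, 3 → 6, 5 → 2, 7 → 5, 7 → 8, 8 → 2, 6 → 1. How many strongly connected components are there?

3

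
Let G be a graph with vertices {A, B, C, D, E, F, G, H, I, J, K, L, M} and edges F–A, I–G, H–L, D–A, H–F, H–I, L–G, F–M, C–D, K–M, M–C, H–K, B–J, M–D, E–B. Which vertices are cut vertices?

B, H

Removing B increases the component count from 2 to 3, so B is a cut vertex.
Removing H increases the component count from 2 to 3, so H is a cut vertex.
By contrast removing L leaves 2 components; it is not a cut vertex. No other vertex is a cut vertex either.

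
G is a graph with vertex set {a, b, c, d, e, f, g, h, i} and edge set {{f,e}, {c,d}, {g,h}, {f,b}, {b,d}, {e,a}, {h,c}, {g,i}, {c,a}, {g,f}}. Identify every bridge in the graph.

g-i

The edges on the cycle g-h-c-a-e-f-g are not bridges since each lies on that cycle.
But removing i-g disconnects i from g — this is a bridge.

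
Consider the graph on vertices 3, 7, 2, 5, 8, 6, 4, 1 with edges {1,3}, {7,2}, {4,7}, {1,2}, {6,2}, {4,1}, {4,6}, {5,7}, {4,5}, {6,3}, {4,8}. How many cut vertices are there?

1

Removing 4 increases the component count from 1 to 2, so 4 is a cut vertex.
By contrast removing 1 leaves 1 component; it is not a cut vertex. No other vertex is a cut vertex either.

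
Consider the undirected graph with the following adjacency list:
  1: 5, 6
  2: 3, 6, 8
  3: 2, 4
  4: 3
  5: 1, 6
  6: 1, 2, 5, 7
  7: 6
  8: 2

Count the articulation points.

3

Removing 2 increases the component count from 1 to 3, so 2 is a cut vertex.
Removing 3 increases the component count from 1 to 2, so 3 is a cut vertex.
Removing 6 increases the component count from 1 to 3, so 6 is a cut vertex.
By contrast removing 8 leaves 1 component; it is not a cut vertex. No other vertex is a cut vertex either.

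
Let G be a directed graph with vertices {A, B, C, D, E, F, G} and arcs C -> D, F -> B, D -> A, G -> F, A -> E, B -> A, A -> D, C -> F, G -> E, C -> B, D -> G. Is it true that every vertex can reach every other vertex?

There is no directed path from G to C, so the graph is not strongly connected.

No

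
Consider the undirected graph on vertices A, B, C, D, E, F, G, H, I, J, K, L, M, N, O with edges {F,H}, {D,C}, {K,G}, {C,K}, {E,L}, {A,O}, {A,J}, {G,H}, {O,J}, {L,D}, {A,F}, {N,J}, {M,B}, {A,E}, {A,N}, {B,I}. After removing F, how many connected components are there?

2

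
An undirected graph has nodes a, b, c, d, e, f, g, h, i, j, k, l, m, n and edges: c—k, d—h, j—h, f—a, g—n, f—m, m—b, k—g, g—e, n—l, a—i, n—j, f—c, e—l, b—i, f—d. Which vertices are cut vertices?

f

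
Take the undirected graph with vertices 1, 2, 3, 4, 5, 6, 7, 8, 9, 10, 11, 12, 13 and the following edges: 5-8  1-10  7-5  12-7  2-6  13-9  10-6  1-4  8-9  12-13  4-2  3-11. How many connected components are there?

Starting from 3 we can reach 3, 11. That is one component of size 2.
Starting from 1 we can reach 1, 2, 4, 6, 10. That is one component of size 5.
Starting from 5 we can reach 5, 7, 8, 9, 12, 13. That is one component of size 6.
Total: 3 components.

3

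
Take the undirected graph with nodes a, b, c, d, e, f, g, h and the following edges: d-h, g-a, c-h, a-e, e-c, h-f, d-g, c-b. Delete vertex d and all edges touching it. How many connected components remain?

1

With d gone, the remaining components are: {a, b, c, e, f, g, h}.
That is 1 component.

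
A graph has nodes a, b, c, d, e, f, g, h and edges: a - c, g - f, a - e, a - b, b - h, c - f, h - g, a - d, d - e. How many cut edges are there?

0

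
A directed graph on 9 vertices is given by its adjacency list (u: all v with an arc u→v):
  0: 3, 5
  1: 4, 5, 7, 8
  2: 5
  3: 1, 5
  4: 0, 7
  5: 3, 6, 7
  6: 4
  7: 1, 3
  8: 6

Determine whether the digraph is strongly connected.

No

There is no directed path from 3 to 2, so the graph is not strongly connected.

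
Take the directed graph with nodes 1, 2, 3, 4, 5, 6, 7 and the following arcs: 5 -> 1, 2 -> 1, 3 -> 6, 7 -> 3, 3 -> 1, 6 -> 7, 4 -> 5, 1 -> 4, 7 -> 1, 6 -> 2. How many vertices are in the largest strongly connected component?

3

{1, 4, 5} are all mutually reachable — one SCC of size 3.
{3, 6, 7} are all mutually reachable — one SCC of size 3.
{2} is an SCC by itself.
The largest has 3 vertices.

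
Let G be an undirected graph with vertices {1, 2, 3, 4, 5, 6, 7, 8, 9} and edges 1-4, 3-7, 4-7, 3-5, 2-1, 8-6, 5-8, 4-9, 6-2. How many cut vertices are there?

Removing 4 increases the component count from 1 to 2, so 4 is a cut vertex.
By contrast removing 9 leaves 1 component; it is not a cut vertex. No other vertex is a cut vertex either.

1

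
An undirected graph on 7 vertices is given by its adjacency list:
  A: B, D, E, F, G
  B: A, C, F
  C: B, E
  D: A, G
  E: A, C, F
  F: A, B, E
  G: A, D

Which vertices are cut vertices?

A

Removing A increases the component count from 1 to 2, so A is a cut vertex.
By contrast removing E leaves 1 component; it is not a cut vertex. No other vertex is a cut vertex either.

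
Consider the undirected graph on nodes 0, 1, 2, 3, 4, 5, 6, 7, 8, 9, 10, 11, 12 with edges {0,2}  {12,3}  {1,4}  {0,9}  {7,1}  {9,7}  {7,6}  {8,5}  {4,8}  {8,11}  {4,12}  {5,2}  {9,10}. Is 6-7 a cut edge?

Yes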